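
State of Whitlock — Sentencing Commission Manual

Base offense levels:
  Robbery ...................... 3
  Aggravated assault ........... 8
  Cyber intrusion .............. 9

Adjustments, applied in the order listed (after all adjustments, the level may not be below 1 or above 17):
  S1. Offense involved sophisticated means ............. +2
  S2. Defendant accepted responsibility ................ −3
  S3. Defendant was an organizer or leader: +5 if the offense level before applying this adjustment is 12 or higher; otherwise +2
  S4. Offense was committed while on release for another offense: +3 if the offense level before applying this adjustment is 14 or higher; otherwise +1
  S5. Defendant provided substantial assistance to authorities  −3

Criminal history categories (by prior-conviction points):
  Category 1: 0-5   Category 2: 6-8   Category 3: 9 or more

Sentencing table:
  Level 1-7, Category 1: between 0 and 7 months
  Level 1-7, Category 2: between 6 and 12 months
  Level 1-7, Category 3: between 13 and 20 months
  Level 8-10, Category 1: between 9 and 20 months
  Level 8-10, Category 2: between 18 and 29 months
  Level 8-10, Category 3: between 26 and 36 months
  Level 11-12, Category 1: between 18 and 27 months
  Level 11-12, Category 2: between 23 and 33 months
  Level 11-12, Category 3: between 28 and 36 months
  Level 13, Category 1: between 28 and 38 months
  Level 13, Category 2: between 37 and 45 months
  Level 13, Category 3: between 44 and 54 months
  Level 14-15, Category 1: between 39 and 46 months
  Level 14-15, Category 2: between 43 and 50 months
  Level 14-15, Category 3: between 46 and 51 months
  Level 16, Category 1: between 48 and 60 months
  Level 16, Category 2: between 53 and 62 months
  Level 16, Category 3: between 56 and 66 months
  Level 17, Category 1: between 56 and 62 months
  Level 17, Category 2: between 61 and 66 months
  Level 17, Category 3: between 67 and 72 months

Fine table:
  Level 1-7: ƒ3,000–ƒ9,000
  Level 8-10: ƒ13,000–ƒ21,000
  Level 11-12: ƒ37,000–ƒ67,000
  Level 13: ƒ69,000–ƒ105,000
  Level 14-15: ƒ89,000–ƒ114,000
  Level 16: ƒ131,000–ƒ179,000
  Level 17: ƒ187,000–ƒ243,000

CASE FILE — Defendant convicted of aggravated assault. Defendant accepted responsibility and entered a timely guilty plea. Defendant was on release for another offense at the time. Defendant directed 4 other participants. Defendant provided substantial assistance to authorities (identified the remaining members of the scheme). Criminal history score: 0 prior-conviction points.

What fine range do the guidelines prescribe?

Base offense level for aggravated assault: 8.
S2 applies: 8 − 3 = 5.
S3 applies (level before this adjustment is 5 < 12, so +2): 5 + 2 = 7.
S4 applies (level before this adjustment is 7 < 14, so +1): 7 + 1 = 8.
S5 applies: 8 − 3 = 5.
Final offense level: 5.
Level 5 falls in the 1-7 band.
Fine table: Level 1-7 → ƒ3,000–ƒ9,000.

ƒ3,000–ƒ9,000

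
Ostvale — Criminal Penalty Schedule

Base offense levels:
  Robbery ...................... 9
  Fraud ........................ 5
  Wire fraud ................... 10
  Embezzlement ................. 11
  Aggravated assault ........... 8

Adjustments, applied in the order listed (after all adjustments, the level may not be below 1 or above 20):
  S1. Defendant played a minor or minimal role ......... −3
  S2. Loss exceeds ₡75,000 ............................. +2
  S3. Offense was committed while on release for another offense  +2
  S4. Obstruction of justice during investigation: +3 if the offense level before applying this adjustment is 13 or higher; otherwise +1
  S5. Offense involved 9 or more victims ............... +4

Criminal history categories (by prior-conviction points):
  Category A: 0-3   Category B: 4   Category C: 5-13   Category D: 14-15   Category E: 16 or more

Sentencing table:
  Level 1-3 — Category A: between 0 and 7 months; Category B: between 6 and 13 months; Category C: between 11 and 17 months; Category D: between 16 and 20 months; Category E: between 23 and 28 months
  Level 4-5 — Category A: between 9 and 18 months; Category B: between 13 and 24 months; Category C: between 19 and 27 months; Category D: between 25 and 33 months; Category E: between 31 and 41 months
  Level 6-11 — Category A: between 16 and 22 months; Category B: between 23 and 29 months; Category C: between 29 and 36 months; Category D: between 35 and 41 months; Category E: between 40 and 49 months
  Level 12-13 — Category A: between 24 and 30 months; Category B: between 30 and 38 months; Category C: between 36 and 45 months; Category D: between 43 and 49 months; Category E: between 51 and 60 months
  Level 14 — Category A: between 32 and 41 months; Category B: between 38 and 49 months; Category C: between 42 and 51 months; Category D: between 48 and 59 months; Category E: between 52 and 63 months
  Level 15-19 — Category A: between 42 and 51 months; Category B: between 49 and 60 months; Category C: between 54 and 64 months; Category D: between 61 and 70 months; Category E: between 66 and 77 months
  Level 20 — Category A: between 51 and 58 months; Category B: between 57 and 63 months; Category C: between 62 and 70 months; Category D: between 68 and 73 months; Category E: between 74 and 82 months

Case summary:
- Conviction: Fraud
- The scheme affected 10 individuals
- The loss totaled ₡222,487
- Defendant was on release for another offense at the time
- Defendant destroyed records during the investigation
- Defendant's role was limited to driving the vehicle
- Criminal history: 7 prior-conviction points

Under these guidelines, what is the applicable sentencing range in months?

29-36 months

Base offense level for fraud: 5.
S1 applies: 5 − 3 = 2.
S2 applies: 2 + 2 = 4.
S3 applies: 4 + 2 = 6.
S4 applies (level before this adjustment is 6 < 13, so +1): 6 + 1 = 7.
S5 applies: 7 + 4 = 11.
Final offense level: 11.
Criminal history: 7 prior points → Category C (5-13).
Level 11 falls in the 6-11 band.
Grid: Level 6-11 × Category C = 29-36 months.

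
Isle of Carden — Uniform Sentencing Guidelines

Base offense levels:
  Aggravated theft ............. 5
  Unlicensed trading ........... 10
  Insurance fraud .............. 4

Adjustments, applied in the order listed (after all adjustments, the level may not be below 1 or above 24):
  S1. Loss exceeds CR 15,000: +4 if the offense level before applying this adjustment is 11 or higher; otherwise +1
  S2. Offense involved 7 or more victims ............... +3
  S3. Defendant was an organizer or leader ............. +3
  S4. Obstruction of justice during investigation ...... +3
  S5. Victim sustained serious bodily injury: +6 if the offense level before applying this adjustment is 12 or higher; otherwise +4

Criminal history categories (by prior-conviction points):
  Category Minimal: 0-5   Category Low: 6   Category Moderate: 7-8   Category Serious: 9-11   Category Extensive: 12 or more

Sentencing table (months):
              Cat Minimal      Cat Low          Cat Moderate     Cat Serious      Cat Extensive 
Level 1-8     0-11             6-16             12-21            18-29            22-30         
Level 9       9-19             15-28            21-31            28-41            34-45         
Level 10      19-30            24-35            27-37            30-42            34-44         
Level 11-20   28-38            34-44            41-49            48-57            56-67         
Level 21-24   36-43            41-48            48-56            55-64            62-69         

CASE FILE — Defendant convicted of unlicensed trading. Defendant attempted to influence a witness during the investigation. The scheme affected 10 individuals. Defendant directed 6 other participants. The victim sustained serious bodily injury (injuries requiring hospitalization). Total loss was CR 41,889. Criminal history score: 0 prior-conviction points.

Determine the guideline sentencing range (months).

36-43 months

Base offense level for unlicensed trading: 10.
S1 applies (level before this adjustment is 10 < 11, so +1): 10 + 1 = 11.
S2 applies: 11 + 3 = 14.
S3 applies: 14 + 3 = 17.
S4 applies: 17 + 3 = 20.
S5 applies (level before this adjustment is 20 ≥ 12, so +6): 20 + 6 = 26.
Level 26 exceeds the maximum of 24; capped at 24.
Final offense level: 24.
Criminal history: 0 prior points → Category Minimal (0-5).
Level 24 falls in the 21-24 band.
Grid: Level 21-24 × Category Minimal = 36-43 months.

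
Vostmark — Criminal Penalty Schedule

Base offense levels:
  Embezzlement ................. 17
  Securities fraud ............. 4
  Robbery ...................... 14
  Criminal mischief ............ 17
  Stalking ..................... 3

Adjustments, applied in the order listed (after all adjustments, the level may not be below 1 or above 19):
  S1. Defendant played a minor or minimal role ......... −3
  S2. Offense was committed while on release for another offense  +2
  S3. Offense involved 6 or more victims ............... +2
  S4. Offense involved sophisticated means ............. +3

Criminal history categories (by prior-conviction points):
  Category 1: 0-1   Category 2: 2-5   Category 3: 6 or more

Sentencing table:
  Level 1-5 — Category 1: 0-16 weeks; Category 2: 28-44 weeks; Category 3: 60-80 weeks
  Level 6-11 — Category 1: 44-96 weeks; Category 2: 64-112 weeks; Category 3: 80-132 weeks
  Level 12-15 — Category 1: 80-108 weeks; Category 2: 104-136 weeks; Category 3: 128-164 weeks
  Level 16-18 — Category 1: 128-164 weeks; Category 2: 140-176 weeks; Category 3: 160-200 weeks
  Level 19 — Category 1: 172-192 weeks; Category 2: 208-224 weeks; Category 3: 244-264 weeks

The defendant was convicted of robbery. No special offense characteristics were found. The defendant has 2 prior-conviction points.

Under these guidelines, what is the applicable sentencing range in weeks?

104-136 weeks

Base offense level for robbery: 14.
Final offense level: 14.
Criminal history: 2 prior points → Category 2 (2-5).
Level 14 falls in the 12-15 band.
Grid: Level 12-15 × Category 2 = 104-136 weeks.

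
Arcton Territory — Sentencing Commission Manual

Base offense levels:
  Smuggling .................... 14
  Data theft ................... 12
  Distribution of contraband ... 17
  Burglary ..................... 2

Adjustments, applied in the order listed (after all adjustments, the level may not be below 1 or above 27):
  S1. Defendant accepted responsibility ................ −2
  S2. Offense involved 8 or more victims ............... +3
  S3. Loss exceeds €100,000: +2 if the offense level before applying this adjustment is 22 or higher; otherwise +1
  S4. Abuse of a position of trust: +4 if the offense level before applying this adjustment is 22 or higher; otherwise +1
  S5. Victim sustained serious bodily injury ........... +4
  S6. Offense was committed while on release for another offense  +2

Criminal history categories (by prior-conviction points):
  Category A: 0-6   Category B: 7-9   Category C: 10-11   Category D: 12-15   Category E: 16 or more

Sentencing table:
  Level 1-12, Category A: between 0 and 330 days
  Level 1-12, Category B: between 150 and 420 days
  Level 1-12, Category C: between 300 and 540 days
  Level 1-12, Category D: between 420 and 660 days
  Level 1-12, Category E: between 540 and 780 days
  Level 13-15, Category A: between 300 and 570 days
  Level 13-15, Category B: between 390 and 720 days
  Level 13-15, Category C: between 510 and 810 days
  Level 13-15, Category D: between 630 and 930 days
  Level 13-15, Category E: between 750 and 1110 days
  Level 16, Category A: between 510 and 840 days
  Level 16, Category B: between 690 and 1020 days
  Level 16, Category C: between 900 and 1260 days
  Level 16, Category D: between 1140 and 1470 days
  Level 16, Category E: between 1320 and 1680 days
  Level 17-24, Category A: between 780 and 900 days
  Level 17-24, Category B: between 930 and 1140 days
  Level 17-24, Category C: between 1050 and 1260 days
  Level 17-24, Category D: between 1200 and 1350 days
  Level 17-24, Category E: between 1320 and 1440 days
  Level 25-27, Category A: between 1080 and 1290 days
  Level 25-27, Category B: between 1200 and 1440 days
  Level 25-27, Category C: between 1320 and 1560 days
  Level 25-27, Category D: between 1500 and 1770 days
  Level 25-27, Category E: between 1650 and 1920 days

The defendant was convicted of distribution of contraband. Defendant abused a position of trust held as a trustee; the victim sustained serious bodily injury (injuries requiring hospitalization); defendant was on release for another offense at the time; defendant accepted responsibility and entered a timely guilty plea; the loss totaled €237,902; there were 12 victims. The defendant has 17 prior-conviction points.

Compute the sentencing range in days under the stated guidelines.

Base offense level for distribution of contraband: 17.
S1 applies: 17 − 2 = 15.
S2 applies: 15 + 3 = 18.
S3 applies (level before this adjustment is 18 < 22, so +1): 18 + 1 = 19.
S4 applies (level before this adjustment is 19 < 22, so +1): 19 + 1 = 20.
S5 applies: 20 + 4 = 24.
S6 applies: 24 + 2 = 26.
Final offense level: 26.
Criminal history: 17 prior points → Category E (16+).
Level 26 falls in the 25-27 band.
Grid: Level 25-27 × Category E = 1650-1920 days.

1650-1920 days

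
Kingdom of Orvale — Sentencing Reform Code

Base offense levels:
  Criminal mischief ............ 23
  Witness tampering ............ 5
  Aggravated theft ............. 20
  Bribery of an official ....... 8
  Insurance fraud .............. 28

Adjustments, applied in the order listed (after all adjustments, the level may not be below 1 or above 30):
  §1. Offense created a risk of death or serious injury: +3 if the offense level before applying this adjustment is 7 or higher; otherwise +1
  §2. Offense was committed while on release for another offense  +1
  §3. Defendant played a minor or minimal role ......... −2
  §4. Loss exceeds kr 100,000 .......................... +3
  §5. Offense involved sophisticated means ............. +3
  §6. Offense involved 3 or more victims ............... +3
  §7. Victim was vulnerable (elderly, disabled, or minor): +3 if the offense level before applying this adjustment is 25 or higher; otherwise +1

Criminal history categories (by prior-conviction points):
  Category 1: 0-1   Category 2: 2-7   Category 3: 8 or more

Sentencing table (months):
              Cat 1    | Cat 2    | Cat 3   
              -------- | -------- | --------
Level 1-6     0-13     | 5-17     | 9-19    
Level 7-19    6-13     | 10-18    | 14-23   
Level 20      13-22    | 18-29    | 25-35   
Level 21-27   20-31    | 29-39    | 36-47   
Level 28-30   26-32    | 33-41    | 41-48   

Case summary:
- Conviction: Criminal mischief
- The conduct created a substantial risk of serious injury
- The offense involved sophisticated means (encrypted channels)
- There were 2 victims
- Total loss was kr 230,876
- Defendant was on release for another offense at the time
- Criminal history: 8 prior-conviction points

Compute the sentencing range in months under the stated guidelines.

41-48 months

Base offense level for criminal mischief: 23.
§1 applies (level before this adjustment is 23 ≥ 7, so +3): 23 + 3 = 26.
§2 applies: 26 + 1 = 27.
§4 applies: 27 + 3 = 30.
§5 applies: 30 + 3 = 33.
§6 does not apply.
§7 does not apply.
Level 33 exceeds the maximum of 30; capped at 30.
Final offense level: 30.
Criminal history: 8 prior points → Category 3 (8+).
Level 30 falls in the 28-30 band.
Grid: Level 28-30 × Category 3 = 41-48 months.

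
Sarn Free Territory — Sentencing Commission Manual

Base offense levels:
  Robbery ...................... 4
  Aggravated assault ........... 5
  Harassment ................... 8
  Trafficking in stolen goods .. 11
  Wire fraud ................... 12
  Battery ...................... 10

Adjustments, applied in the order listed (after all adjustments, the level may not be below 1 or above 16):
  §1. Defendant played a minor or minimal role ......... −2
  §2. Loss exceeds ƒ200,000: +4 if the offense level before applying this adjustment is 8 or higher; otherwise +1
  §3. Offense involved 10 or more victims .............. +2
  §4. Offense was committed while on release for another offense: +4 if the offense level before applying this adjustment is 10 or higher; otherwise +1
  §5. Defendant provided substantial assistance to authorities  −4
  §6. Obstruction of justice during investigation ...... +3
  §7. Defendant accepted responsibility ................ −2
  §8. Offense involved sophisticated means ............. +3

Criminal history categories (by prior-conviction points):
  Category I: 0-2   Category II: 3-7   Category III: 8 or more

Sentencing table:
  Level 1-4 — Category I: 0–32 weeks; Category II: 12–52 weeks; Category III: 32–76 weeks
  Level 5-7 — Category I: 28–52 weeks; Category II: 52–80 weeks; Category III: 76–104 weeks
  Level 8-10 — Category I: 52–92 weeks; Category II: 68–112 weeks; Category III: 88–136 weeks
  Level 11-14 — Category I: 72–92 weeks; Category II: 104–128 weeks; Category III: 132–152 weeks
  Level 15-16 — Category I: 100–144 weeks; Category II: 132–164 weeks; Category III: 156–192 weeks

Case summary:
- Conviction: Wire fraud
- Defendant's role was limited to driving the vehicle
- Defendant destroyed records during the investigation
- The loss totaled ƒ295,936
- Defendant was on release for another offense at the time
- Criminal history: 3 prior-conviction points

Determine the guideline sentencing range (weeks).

Base offense level for wire fraud: 12.
§1 applies: 12 − 2 = 10.
§2 applies (level before this adjustment is 10 ≥ 8, so +4): 10 + 4 = 14.
§4 applies (level before this adjustment is 14 ≥ 10, so +4): 14 + 4 = 18.
§5 does not apply.
§6 applies: 18 + 3 = 21.
Level 21 exceeds the maximum of 16; capped at 16.
Final offense level: 16.
Criminal history: 3 prior points → Category II (3-7).
Level 16 falls in the 15-16 band.
Grid: Level 15-16 × Category II = 132-164 weeks.

132-164 weeks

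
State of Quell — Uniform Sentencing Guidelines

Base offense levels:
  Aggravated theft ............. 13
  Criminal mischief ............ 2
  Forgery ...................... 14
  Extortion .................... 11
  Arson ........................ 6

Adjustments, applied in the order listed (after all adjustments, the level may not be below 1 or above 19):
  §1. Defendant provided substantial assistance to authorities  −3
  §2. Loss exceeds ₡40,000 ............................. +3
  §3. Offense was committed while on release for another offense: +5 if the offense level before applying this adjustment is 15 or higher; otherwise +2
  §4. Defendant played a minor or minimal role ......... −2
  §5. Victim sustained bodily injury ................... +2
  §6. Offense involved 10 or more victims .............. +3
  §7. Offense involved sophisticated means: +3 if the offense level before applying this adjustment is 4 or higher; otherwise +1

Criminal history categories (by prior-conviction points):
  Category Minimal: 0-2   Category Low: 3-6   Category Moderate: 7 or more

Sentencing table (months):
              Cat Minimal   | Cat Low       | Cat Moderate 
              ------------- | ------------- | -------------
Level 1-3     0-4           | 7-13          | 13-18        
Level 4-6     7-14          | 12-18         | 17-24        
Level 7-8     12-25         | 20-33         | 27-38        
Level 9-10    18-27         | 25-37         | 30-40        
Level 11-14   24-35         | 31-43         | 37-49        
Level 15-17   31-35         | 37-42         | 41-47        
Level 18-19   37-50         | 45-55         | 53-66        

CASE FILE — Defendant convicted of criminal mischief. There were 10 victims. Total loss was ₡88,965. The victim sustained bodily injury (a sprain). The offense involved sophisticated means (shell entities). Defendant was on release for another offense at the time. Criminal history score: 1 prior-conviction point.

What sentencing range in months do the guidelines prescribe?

Base offense level for criminal mischief: 2.
§1 does not apply.
§2 applies: 2 + 3 = 5.
§3 applies (level before this adjustment is 5 < 15, so +2): 5 + 2 = 7.
§5 applies: 7 + 2 = 9.
§6 applies: 9 + 3 = 12.
§7 applies (level before this adjustment is 12 ≥ 4, so +3): 12 + 3 = 15.
Final offense level: 15.
Criminal history: 1 prior point → Category Minimal (0-2).
Level 15 falls in the 15-17 band.
Grid: Level 15-17 × Category Minimal = 31-35 months.

31-35 months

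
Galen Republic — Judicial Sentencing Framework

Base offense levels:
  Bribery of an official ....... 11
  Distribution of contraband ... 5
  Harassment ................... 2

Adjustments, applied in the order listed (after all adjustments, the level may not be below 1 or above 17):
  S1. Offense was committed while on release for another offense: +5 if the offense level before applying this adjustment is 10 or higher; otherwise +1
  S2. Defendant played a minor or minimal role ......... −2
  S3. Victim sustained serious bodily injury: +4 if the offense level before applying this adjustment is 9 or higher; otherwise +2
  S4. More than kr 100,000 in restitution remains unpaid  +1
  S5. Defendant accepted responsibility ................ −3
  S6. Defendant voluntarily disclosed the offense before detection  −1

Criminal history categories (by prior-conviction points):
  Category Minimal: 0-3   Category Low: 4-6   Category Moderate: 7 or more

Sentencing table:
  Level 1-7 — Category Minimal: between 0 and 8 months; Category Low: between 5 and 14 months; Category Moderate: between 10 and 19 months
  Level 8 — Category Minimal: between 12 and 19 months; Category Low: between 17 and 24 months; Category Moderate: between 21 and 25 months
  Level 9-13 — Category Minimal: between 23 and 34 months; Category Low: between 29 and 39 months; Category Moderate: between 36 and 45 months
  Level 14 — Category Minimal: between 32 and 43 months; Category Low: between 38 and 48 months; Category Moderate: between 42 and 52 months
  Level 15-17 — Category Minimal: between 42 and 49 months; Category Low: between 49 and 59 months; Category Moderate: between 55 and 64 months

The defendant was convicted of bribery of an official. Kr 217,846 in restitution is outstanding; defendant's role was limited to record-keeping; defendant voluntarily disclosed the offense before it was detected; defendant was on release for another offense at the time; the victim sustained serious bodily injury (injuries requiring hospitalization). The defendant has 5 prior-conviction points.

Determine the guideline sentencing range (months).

Base offense level for bribery of an official: 11.
S1 applies (level before this adjustment is 11 ≥ 10, so +5): 11 + 5 = 16.
S2 applies: 16 − 2 = 14.
S3 applies (level before this adjustment is 14 ≥ 9, so +4): 14 + 4 = 18.
S4 applies: 18 + 1 = 19.
S5 does not apply.
S6 applies: 19 − 1 = 18.
Level 18 exceeds the maximum of 17; capped at 17.
Final offense level: 17.
Criminal history: 5 prior points → Category Low (4-6).
Level 17 falls in the 15-17 band.
Grid: Level 15-17 × Category Low = 49-59 months.

49-59 months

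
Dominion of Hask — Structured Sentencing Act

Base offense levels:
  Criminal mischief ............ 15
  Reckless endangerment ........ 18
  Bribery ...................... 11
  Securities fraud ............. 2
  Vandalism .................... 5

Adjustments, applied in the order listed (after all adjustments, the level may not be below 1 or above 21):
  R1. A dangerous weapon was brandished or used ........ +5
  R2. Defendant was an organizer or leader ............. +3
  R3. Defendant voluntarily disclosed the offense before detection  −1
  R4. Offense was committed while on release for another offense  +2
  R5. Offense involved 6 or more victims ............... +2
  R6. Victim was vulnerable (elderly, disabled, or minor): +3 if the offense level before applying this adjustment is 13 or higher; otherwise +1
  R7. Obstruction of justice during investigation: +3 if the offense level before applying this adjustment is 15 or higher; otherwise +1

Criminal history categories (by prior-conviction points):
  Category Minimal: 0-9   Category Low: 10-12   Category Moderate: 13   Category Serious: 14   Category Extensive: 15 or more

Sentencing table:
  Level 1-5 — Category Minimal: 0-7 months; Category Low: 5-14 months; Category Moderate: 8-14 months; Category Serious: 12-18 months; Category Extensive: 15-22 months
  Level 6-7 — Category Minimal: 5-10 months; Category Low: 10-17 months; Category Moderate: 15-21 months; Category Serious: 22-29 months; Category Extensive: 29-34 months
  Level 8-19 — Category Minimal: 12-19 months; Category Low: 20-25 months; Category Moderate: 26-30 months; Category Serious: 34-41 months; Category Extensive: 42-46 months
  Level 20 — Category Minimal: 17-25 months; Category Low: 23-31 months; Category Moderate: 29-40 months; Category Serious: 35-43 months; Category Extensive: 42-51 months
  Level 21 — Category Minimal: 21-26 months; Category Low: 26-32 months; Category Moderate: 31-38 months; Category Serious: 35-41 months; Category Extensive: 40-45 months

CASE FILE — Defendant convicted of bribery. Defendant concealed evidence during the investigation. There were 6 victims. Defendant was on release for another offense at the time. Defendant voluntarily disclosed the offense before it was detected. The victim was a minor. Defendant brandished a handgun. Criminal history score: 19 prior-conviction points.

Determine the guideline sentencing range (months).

Base offense level for bribery: 11.
R1 applies: 11 + 5 = 16.
R3 applies: 16 − 1 = 15.
R4 applies: 15 + 2 = 17.
R5 applies: 17 + 2 = 19.
R6 applies (level before this adjustment is 19 ≥ 13, so +3): 19 + 3 = 22.
R7 applies (level before this adjustment is 22 ≥ 15, so +3): 22 + 3 = 25.
Level 25 exceeds the maximum of 21; capped at 21.
Final offense level: 21.
Criminal history: 19 prior points → Category Extensive (15+).
Level 21 falls in the 21 band.
Grid: Level 21 × Category Extensive = 40-45 months.

40-45 months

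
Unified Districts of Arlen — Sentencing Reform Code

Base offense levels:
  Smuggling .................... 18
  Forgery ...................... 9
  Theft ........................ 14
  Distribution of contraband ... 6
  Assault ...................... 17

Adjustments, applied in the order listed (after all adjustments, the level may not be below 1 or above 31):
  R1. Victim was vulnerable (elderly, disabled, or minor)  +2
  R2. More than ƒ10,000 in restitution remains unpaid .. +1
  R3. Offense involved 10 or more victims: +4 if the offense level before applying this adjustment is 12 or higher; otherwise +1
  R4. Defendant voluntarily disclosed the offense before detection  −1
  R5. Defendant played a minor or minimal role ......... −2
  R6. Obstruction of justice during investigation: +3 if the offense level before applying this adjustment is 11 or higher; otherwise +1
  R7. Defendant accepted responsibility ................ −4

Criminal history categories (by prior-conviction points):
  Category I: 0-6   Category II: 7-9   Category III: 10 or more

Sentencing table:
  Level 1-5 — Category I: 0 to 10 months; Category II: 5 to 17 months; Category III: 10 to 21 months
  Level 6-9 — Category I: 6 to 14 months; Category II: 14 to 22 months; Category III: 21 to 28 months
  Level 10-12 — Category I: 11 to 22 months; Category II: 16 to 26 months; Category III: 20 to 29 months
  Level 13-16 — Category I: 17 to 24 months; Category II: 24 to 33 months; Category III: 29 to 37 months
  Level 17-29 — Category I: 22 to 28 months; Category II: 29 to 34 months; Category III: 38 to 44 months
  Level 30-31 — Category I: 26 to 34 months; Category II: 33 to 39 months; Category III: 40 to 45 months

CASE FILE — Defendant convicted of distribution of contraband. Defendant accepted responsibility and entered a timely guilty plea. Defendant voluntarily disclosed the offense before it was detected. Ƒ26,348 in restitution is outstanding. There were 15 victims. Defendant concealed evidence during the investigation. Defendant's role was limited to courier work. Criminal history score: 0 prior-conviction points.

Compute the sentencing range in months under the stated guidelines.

Base offense level for distribution of contraband: 6.
R2 applies: 6 + 1 = 7.
R3 applies (level before this adjustment is 7 < 12, so +1): 7 + 1 = 8.
R4 applies: 8 − 1 = 7.
R5 applies: 7 − 2 = 5.
R6 applies (level before this adjustment is 5 < 11, so +1): 5 + 1 = 6.
R7 applies: 6 − 4 = 2.
Final offense level: 2.
Criminal history: 0 prior points → Category I (0-6).
Level 2 falls in the 1-5 band.
Grid: Level 1-5 × Category I = 0-10 months.

0-10 months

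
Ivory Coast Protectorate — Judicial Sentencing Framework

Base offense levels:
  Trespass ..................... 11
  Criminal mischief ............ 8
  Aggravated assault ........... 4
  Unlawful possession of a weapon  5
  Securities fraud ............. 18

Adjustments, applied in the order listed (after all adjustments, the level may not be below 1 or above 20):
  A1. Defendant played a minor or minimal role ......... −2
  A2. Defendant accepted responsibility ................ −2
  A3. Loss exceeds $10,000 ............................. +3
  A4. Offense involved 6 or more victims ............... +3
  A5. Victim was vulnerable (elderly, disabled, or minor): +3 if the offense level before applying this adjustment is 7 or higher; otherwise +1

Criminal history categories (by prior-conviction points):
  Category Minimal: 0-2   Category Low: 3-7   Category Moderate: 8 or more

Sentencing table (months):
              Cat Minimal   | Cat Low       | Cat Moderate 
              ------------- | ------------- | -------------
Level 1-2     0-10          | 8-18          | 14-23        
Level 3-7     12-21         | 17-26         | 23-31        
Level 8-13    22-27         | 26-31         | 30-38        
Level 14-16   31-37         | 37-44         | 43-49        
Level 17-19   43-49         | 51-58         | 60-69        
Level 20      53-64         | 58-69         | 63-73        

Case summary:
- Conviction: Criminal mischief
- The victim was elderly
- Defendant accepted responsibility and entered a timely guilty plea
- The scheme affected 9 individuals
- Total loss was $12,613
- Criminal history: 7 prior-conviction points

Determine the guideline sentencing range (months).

37-44 months

Base offense level for criminal mischief: 8.
A1 does not apply.
A2 applies: 8 − 2 = 6.
A3 applies: 6 + 3 = 9.
A4 applies: 9 + 3 = 12.
A5 applies (level before this adjustment is 12 ≥ 7, so +3): 12 + 3 = 15.
Final offense level: 15.
Criminal history: 7 prior points → Category Low (3-7).
Level 15 falls in the 14-16 band.
Grid: Level 14-16 × Category Low = 37-44 months.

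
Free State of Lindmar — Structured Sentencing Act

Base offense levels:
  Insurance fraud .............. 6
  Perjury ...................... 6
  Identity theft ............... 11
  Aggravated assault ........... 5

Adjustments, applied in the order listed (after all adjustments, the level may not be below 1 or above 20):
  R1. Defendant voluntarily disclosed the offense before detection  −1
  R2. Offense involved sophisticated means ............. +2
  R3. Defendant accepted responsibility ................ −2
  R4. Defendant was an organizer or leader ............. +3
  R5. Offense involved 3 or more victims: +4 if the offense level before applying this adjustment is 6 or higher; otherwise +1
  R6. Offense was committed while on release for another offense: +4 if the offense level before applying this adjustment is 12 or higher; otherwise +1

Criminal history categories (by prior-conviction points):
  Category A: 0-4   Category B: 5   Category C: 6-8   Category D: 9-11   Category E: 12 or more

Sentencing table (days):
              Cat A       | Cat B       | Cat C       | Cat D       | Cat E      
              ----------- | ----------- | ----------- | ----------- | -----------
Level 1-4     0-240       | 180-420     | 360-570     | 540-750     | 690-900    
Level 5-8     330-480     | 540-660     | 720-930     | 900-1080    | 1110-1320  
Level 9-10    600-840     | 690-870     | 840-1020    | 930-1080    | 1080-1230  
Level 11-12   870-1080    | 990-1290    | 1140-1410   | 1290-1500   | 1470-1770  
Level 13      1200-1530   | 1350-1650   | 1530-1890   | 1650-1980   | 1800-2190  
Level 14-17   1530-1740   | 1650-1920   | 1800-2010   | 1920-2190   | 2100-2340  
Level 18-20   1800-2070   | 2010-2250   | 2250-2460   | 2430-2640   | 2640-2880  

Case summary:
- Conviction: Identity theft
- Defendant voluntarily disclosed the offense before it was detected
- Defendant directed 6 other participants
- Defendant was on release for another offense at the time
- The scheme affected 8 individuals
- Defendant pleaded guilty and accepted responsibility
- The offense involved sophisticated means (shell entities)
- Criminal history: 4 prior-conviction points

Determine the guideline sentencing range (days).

Base offense level for identity theft: 11.
R1 applies: 11 − 1 = 10.
R2 applies: 10 + 2 = 12.
R3 applies: 12 − 2 = 10.
R4 applies: 10 + 3 = 13.
R5 applies (level before this adjustment is 13 ≥ 6, so +4): 13 + 4 = 17.
R6 applies (level before this adjustment is 17 ≥ 12, so +4): 17 + 4 = 21.
Level 21 exceeds the maximum of 20; capped at 20.
Final offense level: 20.
Criminal history: 4 prior points → Category A (0-4).
Level 20 falls in the 18-20 band.
Grid: Level 18-20 × Category A = 1800-2070 days.

1800-2070 days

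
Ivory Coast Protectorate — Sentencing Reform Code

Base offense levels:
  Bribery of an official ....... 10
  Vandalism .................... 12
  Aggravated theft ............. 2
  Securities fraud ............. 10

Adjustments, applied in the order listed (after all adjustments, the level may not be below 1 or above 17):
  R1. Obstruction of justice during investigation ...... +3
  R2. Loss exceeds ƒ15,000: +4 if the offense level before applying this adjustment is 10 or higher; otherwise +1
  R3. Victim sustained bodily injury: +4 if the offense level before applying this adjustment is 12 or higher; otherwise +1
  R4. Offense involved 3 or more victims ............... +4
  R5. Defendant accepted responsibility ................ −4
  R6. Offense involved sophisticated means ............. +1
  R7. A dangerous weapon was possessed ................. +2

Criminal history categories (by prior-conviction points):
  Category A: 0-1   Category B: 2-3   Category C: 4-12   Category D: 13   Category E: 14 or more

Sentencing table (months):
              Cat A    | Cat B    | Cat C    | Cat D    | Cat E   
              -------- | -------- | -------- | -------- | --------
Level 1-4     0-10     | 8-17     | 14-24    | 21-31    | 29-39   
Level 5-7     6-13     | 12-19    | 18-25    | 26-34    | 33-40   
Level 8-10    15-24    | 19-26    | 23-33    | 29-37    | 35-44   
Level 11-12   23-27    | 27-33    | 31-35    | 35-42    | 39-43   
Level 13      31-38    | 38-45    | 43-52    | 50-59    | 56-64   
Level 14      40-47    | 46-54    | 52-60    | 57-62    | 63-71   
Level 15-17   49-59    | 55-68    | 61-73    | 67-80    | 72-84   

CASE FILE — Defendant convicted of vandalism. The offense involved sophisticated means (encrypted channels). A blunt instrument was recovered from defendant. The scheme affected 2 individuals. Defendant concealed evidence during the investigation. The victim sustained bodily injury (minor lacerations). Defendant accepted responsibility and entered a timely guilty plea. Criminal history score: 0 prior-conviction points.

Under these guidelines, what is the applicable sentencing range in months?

49-59 months

Base offense level for vandalism: 12.
R1 applies: 12 + 3 = 15.
R3 applies (level before this adjustment is 15 ≥ 12, so +4): 15 + 4 = 19.
R4 does not apply.
R5 applies: 19 − 4 = 15.
R6 applies: 15 + 1 = 16.
R7 applies: 16 + 2 = 18.
Level 18 exceeds the maximum of 17; capped at 17.
Final offense level: 17.
Criminal history: 0 prior points → Category A (0-1).
Level 17 falls in the 15-17 band.
Grid: Level 15-17 × Category A = 49-59 months.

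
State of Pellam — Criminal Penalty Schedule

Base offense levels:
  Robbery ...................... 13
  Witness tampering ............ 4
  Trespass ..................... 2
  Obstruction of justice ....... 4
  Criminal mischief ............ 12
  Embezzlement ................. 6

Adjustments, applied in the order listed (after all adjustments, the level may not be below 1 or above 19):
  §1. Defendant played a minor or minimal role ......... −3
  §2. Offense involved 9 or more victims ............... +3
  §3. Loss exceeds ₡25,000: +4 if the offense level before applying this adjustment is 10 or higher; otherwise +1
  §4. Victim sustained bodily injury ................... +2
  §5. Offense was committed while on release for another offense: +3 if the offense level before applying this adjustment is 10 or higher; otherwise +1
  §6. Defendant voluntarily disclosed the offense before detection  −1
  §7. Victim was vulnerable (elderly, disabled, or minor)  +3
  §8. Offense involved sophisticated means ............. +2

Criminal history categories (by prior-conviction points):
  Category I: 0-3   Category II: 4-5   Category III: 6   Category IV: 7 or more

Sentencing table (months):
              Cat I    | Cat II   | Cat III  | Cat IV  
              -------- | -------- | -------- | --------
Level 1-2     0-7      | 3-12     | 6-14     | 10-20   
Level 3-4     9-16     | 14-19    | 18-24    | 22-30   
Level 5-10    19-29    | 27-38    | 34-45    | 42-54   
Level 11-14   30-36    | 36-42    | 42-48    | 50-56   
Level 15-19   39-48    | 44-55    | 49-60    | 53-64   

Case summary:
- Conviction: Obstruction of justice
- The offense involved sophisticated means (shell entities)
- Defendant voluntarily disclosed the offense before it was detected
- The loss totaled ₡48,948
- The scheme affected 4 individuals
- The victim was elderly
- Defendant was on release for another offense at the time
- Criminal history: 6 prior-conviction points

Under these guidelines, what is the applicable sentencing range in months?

Base offense level for obstruction of justice: 4.
§1 does not apply.
§2 does not apply.
§3 applies (level before this adjustment is 4 < 10, so +1): 4 + 1 = 5.
§5 applies (level before this adjustment is 5 < 10, so +1): 5 + 1 = 6.
§6 applies: 6 − 1 = 5.
§7 applies: 5 + 3 = 8.
§8 applies: 8 + 2 = 10.
Final offense level: 10.
Criminal history: 6 prior points → Category III (6).
Level 10 falls in the 5-10 band.
Grid: Level 5-10 × Category III = 34-45 months.

34-45 months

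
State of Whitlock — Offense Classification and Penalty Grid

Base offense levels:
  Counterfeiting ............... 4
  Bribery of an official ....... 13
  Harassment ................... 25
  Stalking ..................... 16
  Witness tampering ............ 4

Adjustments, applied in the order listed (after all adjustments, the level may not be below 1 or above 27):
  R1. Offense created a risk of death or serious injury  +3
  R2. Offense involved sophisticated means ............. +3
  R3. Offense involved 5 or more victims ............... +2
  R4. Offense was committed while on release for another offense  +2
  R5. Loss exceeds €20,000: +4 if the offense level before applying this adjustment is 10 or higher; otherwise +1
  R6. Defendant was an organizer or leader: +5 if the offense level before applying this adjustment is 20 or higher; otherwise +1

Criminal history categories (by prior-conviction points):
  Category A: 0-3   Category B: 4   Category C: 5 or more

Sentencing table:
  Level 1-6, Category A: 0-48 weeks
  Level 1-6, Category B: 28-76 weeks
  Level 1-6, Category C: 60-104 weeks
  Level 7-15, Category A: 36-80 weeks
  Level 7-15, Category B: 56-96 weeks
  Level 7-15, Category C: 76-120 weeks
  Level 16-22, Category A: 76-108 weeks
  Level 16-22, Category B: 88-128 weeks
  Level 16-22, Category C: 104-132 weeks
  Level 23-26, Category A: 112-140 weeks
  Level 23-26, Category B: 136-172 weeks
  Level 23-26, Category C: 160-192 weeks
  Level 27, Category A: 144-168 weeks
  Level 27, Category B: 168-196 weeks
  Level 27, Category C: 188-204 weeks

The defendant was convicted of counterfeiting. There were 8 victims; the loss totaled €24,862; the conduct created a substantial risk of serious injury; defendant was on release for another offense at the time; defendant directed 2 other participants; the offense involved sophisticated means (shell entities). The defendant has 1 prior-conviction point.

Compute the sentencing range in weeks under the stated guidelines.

Base offense level for counterfeiting: 4.
R1 applies: 4 + 3 = 7.
R2 applies: 7 + 3 = 10.
R3 applies: 10 + 2 = 12.
R4 applies: 12 + 2 = 14.
R5 applies (level before this adjustment is 14 ≥ 10, so +4): 14 + 4 = 18.
R6 applies (level before this adjustment is 18 < 20, so +1): 18 + 1 = 19.
Final offense level: 19.
Criminal history: 1 prior point → Category A (0-3).
Level 19 falls in the 16-22 band.
Grid: Level 16-22 × Category A = 76-108 weeks.

76-108 weeks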